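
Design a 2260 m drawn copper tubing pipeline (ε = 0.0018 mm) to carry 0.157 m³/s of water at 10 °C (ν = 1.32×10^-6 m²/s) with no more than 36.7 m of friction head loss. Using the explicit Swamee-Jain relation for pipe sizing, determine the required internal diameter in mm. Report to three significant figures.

Swamee-Jain (Type III): D = 0.66·[ε^1.25·(LQ²/(gh_f))^4.75 + ν·Q^9.4·(L/(gh_f))^5.2]^0.04
LQ²/(gh_f) = 0.1547; L/(gh_f) = 6.277
Term 1 = ε^1.25·(…)^4.75 = 9.32×10^-12; Term 2 = ν·Q^9.4·(…)^5.2 = 5.13×10^-10
D = 0.66·(9.32×10^-12 + 5.13×10^-10)^0.04 = 0.2807 m = 281 mm
Check: V = 2.54 m/s, Re = 5.39×10^5, f = 0.01302, h_f = 34.4 m ≈ 36.7 m ✓

D ≈ 281 mm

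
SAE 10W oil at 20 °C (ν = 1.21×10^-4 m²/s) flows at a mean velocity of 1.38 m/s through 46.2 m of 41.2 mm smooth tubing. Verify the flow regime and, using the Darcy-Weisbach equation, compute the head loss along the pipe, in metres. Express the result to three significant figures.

Re = VD/ν = 1.38·0.04120/1.21×10^-4 = 470 → laminar (Re < 2300)
f = 64/Re = 0.1362
h_f = f(L/D)V²/(2g) = 0.1362·(46.2/0.04120)·1.38²/(2·9.81) = 14.82 m

h_f ≈ 14.8 m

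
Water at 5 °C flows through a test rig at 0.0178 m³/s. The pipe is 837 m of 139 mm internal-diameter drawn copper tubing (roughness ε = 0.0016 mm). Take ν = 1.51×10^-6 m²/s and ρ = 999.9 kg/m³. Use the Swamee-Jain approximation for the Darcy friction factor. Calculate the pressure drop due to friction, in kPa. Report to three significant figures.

V = 4Q/(πD²) = 4·0.0178/(π·0.139²) = 1.173 m/s
Re = VD/ν = 1.173·0.139/1.51×10^-6 = 1.08×10^5 → turbulent
ε/D = 0.0016/139 = 1.15×10^-5
Swamee-Jain: f = 0.01765
h_f = f(L/D)V²/(2g) = 0.01765·(837/0.139)·1.173²/(2·9.81) = 7.455 m
Δp = ρg·h_f = 999.9·9.81·7.455 = 73.13 kPa

Δp ≈ 73.1 kPa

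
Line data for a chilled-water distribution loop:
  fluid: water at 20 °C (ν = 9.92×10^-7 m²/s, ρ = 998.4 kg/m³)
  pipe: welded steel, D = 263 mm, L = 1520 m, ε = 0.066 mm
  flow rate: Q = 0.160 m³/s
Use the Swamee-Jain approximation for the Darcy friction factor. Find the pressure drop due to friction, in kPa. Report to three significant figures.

V = 4Q/(πD²) = 4·0.160/(π·0.263²) = 2.945 m/s
Re = VD/ν = 2.945·0.263/9.92×10^-7 = 7.81×10^5 → turbulent
ε/D = 0.066/263 = 2.51×10^-4
Swamee-Jain: f = 0.01550
h_f = f(L/D)V²/(2g) = 0.01550·(1520/0.263)·2.945²/(2·9.81) = 39.61 m
Δp = ρg·h_f = 998.4·9.81·39.61 = 387.9 kPa

Δp ≈ 388 kPa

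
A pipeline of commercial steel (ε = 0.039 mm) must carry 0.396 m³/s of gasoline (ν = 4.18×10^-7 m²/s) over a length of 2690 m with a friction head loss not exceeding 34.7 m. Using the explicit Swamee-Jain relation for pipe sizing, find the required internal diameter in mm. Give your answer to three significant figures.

Swamee-Jain (Type III): D = 0.66·[ε^1.25·(LQ²/(gh_f))^4.75 + ν·Q^9.4·(L/(gh_f))^5.2]^0.04
LQ²/(gh_f) = 1.239; L/(gh_f) = 7.902
Term 1 = ε^1.25·(…)^4.75 = 8.54×10^-6; Term 2 = ν·Q^9.4·(…)^5.2 = 3.22×10^-6
D = 0.66·(8.54×10^-6 + 3.22×10^-6)^0.04 = 0.4191 m = 419 mm
Check: V = 2.87 m/s, Re = 2.88×10^6, f = 0.01252, h_f = 33.7 m ≈ 34.7 m ✓

D ≈ 419 mm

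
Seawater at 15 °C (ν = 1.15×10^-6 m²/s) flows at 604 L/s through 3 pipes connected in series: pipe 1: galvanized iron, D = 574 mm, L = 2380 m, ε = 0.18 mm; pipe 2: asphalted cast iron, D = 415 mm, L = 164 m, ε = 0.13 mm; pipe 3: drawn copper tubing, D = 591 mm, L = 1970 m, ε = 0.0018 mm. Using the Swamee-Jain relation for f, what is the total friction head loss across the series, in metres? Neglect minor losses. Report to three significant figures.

H ≈ 33.9 m

Pipe 1: V = 2.334 m/s, Re = 1.17×10^6, ε/D = 3.14×10^-4, f = 0.01578, h_1 = f(L/D)V²/2g = 18.17 m
Pipe 2: V = 4.465 m/s, Re = 1.61×10^6, ε/D = 3.13×10^-4, f = 0.01561, h_2 = f(L/D)V²/2g = 6.269 m
Pipe 3: V = 2.202 m/s, Re = 1.13×10^6, ε/D = 3.05×10^-6, f = 0.01145, h_3 = f(L/D)V²/2g = 9.432 m
Series → Q common, losses add: H = Σh = 33.87 m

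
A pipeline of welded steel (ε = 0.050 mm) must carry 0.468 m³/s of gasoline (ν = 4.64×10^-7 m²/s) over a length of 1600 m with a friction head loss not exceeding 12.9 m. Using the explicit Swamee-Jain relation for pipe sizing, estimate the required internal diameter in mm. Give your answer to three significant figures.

Swamee-Jain (Type III): D = 0.66·[ε^1.25·(LQ²/(gh_f))^4.75 + ν·Q^9.4·(L/(gh_f))^5.2]^0.04
LQ²/(gh_f) = 2.769; L/(gh_f) = 12.64
Term 1 = ε^1.25·(…)^4.75 = 5.31×10^-4; Term 2 = ν·Q^9.4·(…)^5.2 = 1.98×10^-4
D = 0.66·(5.31×10^-4 + 1.98×10^-4)^0.04 = 0.4944 m = 494 mm
Check: V = 2.44 m/s, Re = 2.60×10^6, f = 0.01273, h_f = 12.5 m ≈ 12.9 m ✓

D ≈ 494 mm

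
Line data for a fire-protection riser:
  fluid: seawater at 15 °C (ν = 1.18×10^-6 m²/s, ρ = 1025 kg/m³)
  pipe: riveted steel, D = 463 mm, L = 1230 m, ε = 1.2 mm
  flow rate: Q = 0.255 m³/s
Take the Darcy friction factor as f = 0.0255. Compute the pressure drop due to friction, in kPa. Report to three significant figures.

V = 4Q/(πD²) = 4·0.255/(π·0.463²) = 1.515 m/s
h_f = f(L/D)V²/(2g) = 0.02550·(1230/0.463)·1.515²/(2·9.81) = 7.920 m
Δp = ρg·h_f = 1025·9.81·7.920 = 79.64 kPa

Δp ≈ 79.6 kPa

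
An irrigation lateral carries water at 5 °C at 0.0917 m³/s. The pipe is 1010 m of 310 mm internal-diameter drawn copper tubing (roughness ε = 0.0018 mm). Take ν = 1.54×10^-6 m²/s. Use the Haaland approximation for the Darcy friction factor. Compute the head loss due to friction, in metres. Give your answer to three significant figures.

h_f ≈ 3.66 m

V = 4Q/(πD²) = 4·0.0917/(π·0.310²) = 1.215 m/s
Re = VD/ν = 1.215·0.310/1.54×10^-6 = 2.45×10^5 → turbulent
ε/D = 0.0018/310 = 5.81×10^-6
Haaland: f = 0.01495
h_f = f(L/D)V²/(2g) = 0.01495·(1010/0.310)·1.215²/(2·9.81) = 3.664 m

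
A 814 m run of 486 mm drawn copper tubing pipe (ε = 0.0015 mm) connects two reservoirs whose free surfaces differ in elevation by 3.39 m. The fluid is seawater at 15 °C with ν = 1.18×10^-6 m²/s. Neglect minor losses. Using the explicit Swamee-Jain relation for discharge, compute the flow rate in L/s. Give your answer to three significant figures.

Q ≈ 333 L/s

Swamee-Jain (Type II): Q = -0.965·√(gD⁵h_f/L)·ln[ε/(3.7D) + √(3.17ν²L/(gD³h_f))]
√(gD⁵h_f/L) = √(9.81·0.486⁵·3.39/814) = 0.03328
ε/(3.7D) = 8.34×10^-7; √(3.17ν²L/(gD³h_f)) = 3.07×10^-5
Q = -0.965·0.03328·ln(3.151×10^-5) = 0.3329 m³/s
Check: V = 1.79 m/s, Re = 7.39×10^5, f = 0.01229, h_f = 3.38 m ≈ 3.39 m ✓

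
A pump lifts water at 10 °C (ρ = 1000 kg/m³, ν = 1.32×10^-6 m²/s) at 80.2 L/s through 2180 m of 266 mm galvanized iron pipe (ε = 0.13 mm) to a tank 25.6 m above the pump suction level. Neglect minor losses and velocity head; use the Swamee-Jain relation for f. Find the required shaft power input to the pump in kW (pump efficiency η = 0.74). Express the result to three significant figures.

P_shaft ≈ 44.1 kW

V = 4Q/(πD²) = 1.443 m/s; Re = 2.91×10^5; ε/D = 4.89×10^-4; f = 0.01830
h_f = f(L/D)V²/2g = 15.92 m
Total head H = z + h_f = 25.6 + 15.92 = 41.52 m
P_hyd = ρgQH = 1000·9.81·0.0802·41.52 = 32.67 kW
P_shaft = P_hyd/η = 32.67/0.74 = 44.15 kW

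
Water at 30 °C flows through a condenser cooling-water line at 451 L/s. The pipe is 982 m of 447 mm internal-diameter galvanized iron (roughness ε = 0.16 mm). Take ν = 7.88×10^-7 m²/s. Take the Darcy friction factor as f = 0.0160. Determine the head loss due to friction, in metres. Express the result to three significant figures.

h_f ≈ 14.8 m

V = 4Q/(πD²) = 4·0.451/(π·0.447²) = 2.874 m/s
h_f = f(L/D)V²/(2g) = 0.01600·(982/0.447)·2.874²/(2·9.81) = 14.80 m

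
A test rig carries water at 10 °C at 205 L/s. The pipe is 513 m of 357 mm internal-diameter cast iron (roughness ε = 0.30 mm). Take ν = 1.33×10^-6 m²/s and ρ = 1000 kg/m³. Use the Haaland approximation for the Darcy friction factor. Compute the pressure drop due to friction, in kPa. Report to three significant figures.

V = 4Q/(πD²) = 4·0.205/(π·0.357²) = 2.048 m/s
Re = VD/ν = 2.048·0.357/1.33×10^-6 = 5.50×10^5 → turbulent
ε/D = 0.30/357 = 8.40×10^-4
Haaland: f = 0.01941
h_f = f(L/D)V²/(2g) = 0.01941·(513/0.357)·2.048²/(2·9.81) = 5.961 m
Δp = ρg·h_f = 1000·9.81·5.961 = 58.48 kPa

Δp ≈ 58.5 kPa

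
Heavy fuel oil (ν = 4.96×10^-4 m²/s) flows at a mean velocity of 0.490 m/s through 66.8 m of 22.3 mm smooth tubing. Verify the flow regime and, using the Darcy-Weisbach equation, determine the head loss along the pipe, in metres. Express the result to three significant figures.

Re = VD/ν = 0.490·0.02230/4.96×10^-4 = 22.0 → laminar (Re < 2300)
f = 64/Re = 2.905
h_f = f(L/D)V²/(2g) = 2.905·(66.8/0.02230)·0.490²/(2·9.81) = 106.5 m

h_f ≈ 106 m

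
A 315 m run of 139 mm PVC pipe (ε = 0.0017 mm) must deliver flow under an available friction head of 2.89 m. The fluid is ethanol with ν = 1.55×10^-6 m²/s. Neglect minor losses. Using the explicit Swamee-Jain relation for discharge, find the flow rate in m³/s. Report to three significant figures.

Swamee-Jain (Type II): Q = -0.965·√(gD⁵h_f/L)·ln[ε/(3.7D) + √(3.17ν²L/(gD³h_f))]
√(gD⁵h_f/L) = √(9.81·0.139⁵·2.89/315) = 0.002161
ε/(3.7D) = 3.31×10^-6; √(3.17ν²L/(gD³h_f)) = 1.78×10^-4
Q = -0.965·0.002161·ln(1.808×10^-4) = 0.01797 m³/s
Check: V = 1.18 m/s, Re = 1.06×10^5, f = 0.01772, h_f = 2.87 m ≈ 2.89 m ✓

Q ≈ 0.0180 m³/s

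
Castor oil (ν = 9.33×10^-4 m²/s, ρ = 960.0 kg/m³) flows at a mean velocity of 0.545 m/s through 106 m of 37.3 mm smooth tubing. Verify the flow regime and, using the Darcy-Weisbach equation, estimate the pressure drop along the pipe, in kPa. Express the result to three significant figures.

Re = VD/ν = 0.545·0.03730/9.33×10^-4 = 21.8 → laminar (Re < 2300)
f = 64/Re = 2.937
h_f = f(L/D)V²/(2g) = 2.937·(106/0.03730)·0.545²/(2·9.81) = 126.4 m
Δp = ρg·h_f = 960.0·9.81·126.4 = 1190 kPa

Δp ≈ 1190 kPa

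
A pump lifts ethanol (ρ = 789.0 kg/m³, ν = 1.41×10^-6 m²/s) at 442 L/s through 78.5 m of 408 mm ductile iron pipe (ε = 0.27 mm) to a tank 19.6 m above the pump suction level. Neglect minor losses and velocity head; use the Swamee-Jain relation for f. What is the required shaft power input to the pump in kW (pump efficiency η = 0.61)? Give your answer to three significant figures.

V = 4Q/(πD²) = 3.381 m/s; Re = 9.78×10^5; ε/D = 6.62×10^-4; f = 0.01832
h_f = f(L/D)V²/2g = 2.053 m
Total head H = z + h_f = 19.6 + 2.053 = 21.65 m
P_hyd = ρgQH = 789.0·9.81·0.442·21.65 = 74.08 kW
P_shaft = P_hyd/η = 74.08/0.61 = 121.4 kW

P_shaft ≈ 121 kW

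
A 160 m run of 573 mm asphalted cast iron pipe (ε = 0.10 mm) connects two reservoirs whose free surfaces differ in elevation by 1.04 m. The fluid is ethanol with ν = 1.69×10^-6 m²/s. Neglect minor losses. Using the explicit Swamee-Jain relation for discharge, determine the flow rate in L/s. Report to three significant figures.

Q ≈ 576 L/s

Swamee-Jain (Type II): Q = -0.965·√(gD⁵h_f/L)·ln[ε/(3.7D) + √(3.17ν²L/(gD³h_f))]
√(gD⁵h_f/L) = √(9.81·0.573⁵·1.04/160) = 0.06276
ε/(3.7D) = 4.72×10^-5; √(3.17ν²L/(gD³h_f)) = 2.75×10^-5
Q = -0.965·0.06276·ln(7.464×10^-5) = 0.5755 m³/s
Check: V = 2.23 m/s, Re = 7.57×10^5, f = 0.01476, h_f = 1.05 m ≈ 1.04 m ✓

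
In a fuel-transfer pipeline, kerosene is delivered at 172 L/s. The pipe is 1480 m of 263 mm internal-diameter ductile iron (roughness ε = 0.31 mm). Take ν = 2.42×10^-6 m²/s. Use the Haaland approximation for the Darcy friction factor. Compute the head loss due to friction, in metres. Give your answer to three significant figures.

V = 4Q/(πD²) = 4·0.172/(π·0.263²) = 3.166 m/s
Re = VD/ν = 3.166·0.263/2.42×10^-6 = 3.44×10^5 → turbulent
ε/D = 0.31/263 = 0.00118
Haaland: f = 0.02115
h_f = f(L/D)V²/(2g) = 0.02115·(1480/0.263)·3.166²/(2·9.81) = 60.82 m

h_f ≈ 60.8 m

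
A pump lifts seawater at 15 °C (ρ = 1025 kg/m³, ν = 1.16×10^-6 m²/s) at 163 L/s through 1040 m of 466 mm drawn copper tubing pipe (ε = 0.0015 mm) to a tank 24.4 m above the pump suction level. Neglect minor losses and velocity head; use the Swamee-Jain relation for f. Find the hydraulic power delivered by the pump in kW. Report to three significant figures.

P_hyd ≈ 42.3 kW

V = 4Q/(πD²) = 0.9557 m/s; Re = 3.84×10^5; ε/D = 3.22×10^-6; f = 0.01378
h_f = f(L/D)V²/2g = 1.431 m
Total head H = z + h_f = 24.4 + 1.431 = 25.83 m
P_hyd = ρgQH = 1025·9.81·0.163·25.83 = 42.34 kW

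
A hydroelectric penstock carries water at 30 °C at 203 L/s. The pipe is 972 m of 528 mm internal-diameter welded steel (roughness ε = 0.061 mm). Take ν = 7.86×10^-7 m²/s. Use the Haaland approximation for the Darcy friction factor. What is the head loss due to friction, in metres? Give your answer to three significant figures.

h_f ≈ 1.14 m

V = 4Q/(πD²) = 4·0.203/(π·0.528²) = 0.9271 m/s
Re = VD/ν = 0.9271·0.528/7.86×10^-7 = 6.23×10^5 → turbulent
ε/D = 0.061/528 = 1.16×10^-4
Haaland: f = 0.01411
h_f = f(L/D)V²/(2g) = 0.01411·(972/0.528)·0.9271²/(2·9.81) = 1.138 m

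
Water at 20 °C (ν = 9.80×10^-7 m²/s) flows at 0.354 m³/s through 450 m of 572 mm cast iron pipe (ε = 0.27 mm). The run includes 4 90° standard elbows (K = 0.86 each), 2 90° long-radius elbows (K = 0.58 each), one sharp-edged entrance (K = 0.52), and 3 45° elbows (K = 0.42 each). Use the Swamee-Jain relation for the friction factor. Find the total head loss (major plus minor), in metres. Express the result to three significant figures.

H_L ≈ 1.93 m

V = 4Q/(πD²) = 1.378 m/s; V²/2g = 0.09673 m
Re = 8.04×10^5, ε/D = 4.72×10^-4 → f = 0.01723 (Swamee-Jain)
Major: h_f = f(L/D)·V²/2g = 0.01723·786.7·0.09673 = 1.312 m
Minor: ΣK = 6.38; h_m = ΣK·V²/2g = 0.6171 m
Total H_L = 1.312 + 0.6171 = 1.929 m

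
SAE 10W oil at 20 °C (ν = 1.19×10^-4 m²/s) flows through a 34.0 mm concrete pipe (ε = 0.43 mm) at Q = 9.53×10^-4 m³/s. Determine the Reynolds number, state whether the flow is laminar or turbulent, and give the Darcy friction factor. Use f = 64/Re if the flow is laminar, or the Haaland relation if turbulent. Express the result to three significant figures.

V = 4Q/(πD²) = 1.050 m/s
Re = VD/ν = 1.050·0.0340/1.19×10^-4 = 300
Re < 2300 → laminar → f = 64/Re = 0.2134

Re ≈ 300; laminar; f = 64/Re ≈ 0.213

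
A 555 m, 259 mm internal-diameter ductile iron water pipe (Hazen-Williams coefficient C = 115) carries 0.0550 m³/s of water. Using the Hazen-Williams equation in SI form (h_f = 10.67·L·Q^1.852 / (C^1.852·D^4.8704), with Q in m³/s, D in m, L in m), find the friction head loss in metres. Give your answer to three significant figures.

h_f = 10.67·555·0.0550^1.852 / (115^1.852·0.259^4.8704) = 3.025 m

h_f ≈ 3.02 m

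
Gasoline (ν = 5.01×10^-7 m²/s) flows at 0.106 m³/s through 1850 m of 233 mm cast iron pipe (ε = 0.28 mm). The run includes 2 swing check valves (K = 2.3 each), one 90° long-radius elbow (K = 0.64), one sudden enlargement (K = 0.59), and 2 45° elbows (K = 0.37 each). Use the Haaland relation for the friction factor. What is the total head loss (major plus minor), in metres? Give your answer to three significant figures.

V = 4Q/(πD²) = 2.486 m/s; V²/2g = 0.3150 m
Re = 1.16×10^6, ε/D = 0.00120 → f = 0.02079 (Haaland)
Major: h_f = f(L/D)·V²/2g = 0.02079·7940·0.3150 = 51.99 m
Minor: ΣK = 6.57; h_m = ΣK·V²/2g = 2.070 m
Total H_L = 51.99 + 2.070 = 54.06 m

H_L ≈ 54.1 m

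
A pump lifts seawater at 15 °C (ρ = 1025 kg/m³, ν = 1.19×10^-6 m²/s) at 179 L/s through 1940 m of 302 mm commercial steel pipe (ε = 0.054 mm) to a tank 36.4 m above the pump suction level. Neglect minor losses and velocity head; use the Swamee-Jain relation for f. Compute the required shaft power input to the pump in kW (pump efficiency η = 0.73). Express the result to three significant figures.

V = 4Q/(πD²) = 2.499 m/s; Re = 6.34×10^5; ε/D = 1.79×10^-4; f = 0.01500
h_f = f(L/D)V²/2g = 30.67 m
Total head H = z + h_f = 36.4 + 30.67 = 67.07 m
P_hyd = ρgQH = 1025·9.81·0.179·67.07 = 120.7 kW
P_shaft = P_hyd/η = 120.7/0.73 = 165.4 kW

P_shaft ≈ 165 kW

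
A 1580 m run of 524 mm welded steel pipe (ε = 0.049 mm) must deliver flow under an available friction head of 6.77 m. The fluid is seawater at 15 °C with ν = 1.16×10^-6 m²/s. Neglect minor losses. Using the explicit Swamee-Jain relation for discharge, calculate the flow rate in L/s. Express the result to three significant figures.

Swamee-Jain (Type II): Q = -0.965·√(gD⁵h_f/L)·ln[ε/(3.7D) + √(3.17ν²L/(gD³h_f))]
√(gD⁵h_f/L) = √(9.81·0.524⁵·6.77/1580) = 0.04075
ε/(3.7D) = 2.53×10^-5; √(3.17ν²L/(gD³h_f)) = 2.66×10^-5
Q = -0.965·0.04075·ln(5.183×10^-5) = 0.3880 m³/s
Check: V = 1.80 m/s, Re = 8.13×10^5, f = 0.01366, h_f = 6.80 m ≈ 6.77 m ✓

Q ≈ 388 L/s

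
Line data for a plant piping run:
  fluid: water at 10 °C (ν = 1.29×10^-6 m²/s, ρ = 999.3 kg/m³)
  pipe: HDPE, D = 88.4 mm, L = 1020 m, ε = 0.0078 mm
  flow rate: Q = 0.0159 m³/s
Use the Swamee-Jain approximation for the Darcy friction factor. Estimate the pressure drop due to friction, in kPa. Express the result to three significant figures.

Δp ≈ 643 kPa

V = 4Q/(πD²) = 4·0.0159/(π·0.0884²) = 2.591 m/s
Re = VD/ν = 2.591·0.0884/1.29×10^-6 = 1.78×10^5 → turbulent
ε/D = 0.0078/88.4 = 8.82×10^-5
Swamee-Jain: f = 0.01662
h_f = f(L/D)V²/(2g) = 0.01662·(1020/0.0884)·2.591²/(2·9.81) = 65.58 m
Δp = ρg·h_f = 999.3·9.81·65.58 = 642.9 kPa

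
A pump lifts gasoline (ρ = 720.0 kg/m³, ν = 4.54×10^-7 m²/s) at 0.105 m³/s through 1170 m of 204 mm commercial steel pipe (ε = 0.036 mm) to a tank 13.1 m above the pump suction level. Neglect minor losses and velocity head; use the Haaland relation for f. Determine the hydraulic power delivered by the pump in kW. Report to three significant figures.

V = 4Q/(πD²) = 3.212 m/s; Re = 1.44×10^6; ε/D = 1.76×10^-4; f = 0.01407
h_f = f(L/D)V²/2g = 42.45 m
Total head H = z + h_f = 13.1 + 42.45 = 55.55 m
P_hyd = ρgQH = 720.0·9.81·0.105·55.55 = 41.20 kW

P_hyd ≈ 41.2 kW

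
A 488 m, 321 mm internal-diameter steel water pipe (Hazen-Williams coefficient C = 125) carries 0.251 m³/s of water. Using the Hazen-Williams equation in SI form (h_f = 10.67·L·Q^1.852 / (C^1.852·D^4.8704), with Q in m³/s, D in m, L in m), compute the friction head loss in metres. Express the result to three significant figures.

h_f = 10.67·488·0.251^1.852 / (125^1.852·0.321^4.8704) = 13.33 m

h_f ≈ 13.3 m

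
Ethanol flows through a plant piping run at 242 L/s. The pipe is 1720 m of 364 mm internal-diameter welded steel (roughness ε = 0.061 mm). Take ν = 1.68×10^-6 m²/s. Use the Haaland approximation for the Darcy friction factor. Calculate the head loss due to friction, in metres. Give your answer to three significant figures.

V = 4Q/(πD²) = 4·0.242/(π·0.364²) = 2.326 m/s
Re = VD/ν = 2.326·0.364/1.68×10^-6 = 5.04×10^5 → turbulent
ε/D = 0.061/364 = 1.68×10^-4
Haaland: f = 0.01497
h_f = f(L/D)V²/(2g) = 0.01497·(1720/0.364)·2.326²/(2·9.81) = 19.49 m

h_f ≈ 19.5 m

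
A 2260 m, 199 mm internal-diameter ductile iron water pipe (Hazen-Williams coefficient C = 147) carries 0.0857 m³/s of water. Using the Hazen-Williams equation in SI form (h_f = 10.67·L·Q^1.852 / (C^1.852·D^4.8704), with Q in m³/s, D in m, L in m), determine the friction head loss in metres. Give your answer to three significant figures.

h_f ≈ 64.1 m

h_f = 10.67·2260·0.0857^1.852 / (147^1.852·0.199^4.8704) = 64.14 m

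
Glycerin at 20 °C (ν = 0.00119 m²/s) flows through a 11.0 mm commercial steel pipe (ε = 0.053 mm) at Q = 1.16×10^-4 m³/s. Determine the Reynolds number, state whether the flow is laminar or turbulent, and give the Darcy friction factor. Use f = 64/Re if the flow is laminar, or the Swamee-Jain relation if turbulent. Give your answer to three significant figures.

V = 4Q/(πD²) = 1.221 m/s
Re = VD/ν = 1.221·0.0110/0.00119 = 11.3
Re < 2300 → laminar → f = 64/Re = 5.672

Re ≈ 11.3; laminar; f = 64/Re ≈ 5.67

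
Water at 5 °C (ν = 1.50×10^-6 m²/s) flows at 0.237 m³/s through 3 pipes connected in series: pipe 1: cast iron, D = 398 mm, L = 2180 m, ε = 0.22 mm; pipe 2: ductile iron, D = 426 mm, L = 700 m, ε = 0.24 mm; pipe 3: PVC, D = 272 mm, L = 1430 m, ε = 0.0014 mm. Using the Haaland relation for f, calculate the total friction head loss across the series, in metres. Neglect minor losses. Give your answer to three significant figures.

Pipe 1: V = 1.905 m/s, Re = 5.05×10^5, ε/D = 5.53×10^-4, f = 0.01790, h_1 = f(L/D)V²/2g = 18.13 m
Pipe 2: V = 1.663 m/s, Re = 4.72×10^5, ε/D = 5.63×10^-4, f = 0.01801, h_2 = f(L/D)V²/2g = 4.171 m
Pipe 3: V = 4.079 m/s, Re = 7.40×10^5, ε/D = 5.15×10^-6, f = 0.01227, h_3 = f(L/D)V²/2g = 54.69 m
Series → Q common, losses add: H = Σh = 76.99 m

H ≈ 77.0 m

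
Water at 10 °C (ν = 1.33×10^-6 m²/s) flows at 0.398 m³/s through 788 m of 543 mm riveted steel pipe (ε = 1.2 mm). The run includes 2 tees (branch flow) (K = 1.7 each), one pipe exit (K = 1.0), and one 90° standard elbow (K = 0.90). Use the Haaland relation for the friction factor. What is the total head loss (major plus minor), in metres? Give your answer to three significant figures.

H_L ≈ 6.11 m

V = 4Q/(πD²) = 1.719 m/s; V²/2g = 0.1506 m
Re = 7.02×10^5, ε/D = 0.00221 → f = 0.02432 (Haaland)
Major: h_f = f(L/D)·V²/2g = 0.02432·1451·0.1506 = 5.313 m
Minor: ΣK = 5.30; h_m = ΣK·V²/2g = 0.7979 m
Total H_L = 5.313 + 0.7979 = 6.111 m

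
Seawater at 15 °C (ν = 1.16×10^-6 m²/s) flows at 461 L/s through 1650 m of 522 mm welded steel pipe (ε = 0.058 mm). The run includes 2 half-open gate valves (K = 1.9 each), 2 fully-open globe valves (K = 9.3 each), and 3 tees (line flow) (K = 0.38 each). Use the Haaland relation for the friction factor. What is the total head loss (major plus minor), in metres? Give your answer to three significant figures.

H_L ≈ 15.7 m

V = 4Q/(πD²) = 2.154 m/s; V²/2g = 0.2365 m
Re = 9.69×10^5, ε/D = 1.11×10^-4 → f = 0.01352 (Haaland)
Major: h_f = f(L/D)·V²/2g = 0.01352·3161·0.2365 = 10.11 m
Minor: ΣK = 23.5; h_m = ΣK·V²/2g = 5.567 m
Total H_L = 10.11 + 5.567 = 15.67 m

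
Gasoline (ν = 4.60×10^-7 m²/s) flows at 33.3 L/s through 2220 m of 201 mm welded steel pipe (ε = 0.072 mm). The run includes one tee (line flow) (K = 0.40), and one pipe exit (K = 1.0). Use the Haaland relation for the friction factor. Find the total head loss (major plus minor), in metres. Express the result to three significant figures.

H_L ≈ 10.4 m

V = 4Q/(πD²) = 1.049 m/s; V²/2g = 0.05613 m
Re = 4.59×10^5, ε/D = 3.58×10^-4 → f = 0.01669 (Haaland)
Major: h_f = f(L/D)·V²/2g = 0.01669·11045·0.05613 = 10.35 m
Minor: ΣK = 1.40; h_m = ΣK·V²/2g = 0.07859 m
Total H_L = 10.35 + 0.07859 = 10.43 m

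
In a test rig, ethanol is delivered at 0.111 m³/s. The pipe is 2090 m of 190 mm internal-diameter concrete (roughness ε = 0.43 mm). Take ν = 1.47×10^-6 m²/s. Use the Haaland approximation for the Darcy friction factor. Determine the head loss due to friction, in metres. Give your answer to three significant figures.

V = 4Q/(πD²) = 4·0.111/(π·0.190²) = 3.915 m/s
Re = VD/ν = 3.915·0.190/1.47×10^-6 = 5.06×10^5 → turbulent
ε/D = 0.43/190 = 0.00226
Haaland: f = 0.02455
h_f = f(L/D)V²/(2g) = 0.02455·(2090/0.190)·3.915²/(2·9.81) = 211.0 m

h_f ≈ 211 m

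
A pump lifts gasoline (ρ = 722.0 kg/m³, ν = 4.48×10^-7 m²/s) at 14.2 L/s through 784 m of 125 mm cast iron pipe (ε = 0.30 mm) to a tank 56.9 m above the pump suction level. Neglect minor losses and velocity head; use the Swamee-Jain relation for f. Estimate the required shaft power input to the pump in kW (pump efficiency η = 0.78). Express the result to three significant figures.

P_shaft ≈ 8.73 kW

V = 4Q/(πD²) = 1.157 m/s; Re = 3.23×10^5; ε/D = 0.00240; f = 0.02523
h_f = f(L/D)V²/2g = 10.80 m
Total head H = z + h_f = 56.9 + 10.80 = 67.70 m
P_hyd = ρgQH = 722.0·9.81·0.0142·67.70 = 6.809 kW
P_shaft = P_hyd/η = 6.809/0.78 = 8.730 kW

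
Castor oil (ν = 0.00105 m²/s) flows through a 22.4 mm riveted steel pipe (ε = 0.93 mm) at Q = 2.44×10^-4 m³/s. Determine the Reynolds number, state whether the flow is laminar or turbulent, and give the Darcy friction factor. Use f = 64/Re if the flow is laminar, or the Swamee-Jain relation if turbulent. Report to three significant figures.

Re ≈ 13.2; laminar; f = 64/Re ≈ 4.85

V = 4Q/(πD²) = 0.6192 m/s
Re = VD/ν = 0.6192·0.0224/0.00105 = 13.2
Re < 2300 → laminar → f = 64/Re = 4.845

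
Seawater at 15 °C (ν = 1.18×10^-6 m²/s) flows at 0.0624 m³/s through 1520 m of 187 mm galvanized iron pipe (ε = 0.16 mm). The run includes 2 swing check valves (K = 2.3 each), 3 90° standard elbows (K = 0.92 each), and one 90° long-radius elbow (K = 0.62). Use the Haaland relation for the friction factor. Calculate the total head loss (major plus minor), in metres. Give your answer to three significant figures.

V = 4Q/(πD²) = 2.272 m/s; V²/2g = 0.2631 m
Re = 3.60×10^5, ε/D = 8.56×10^-4 → f = 0.01974 (Haaland)
Major: h_f = f(L/D)·V²/2g = 0.01974·8128·0.2631 = 42.22 m
Minor: ΣK = 7.98; h_m = ΣK·V²/2g = 2.100 m
Total H_L = 42.22 + 2.100 = 44.32 m

H_L ≈ 44.3 m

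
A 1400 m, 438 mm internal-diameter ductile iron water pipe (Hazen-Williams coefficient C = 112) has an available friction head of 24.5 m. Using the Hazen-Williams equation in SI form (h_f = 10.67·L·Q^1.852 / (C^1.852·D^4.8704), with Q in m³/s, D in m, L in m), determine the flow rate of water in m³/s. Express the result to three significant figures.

Rearranging: Q = [h_f·C^1.852·D^4.8704 / (10.67·L)]^(1/1.852)
Q = [24.5·112^1.852·0.438^4.8704 / (10.67·1400)]^0.540 = 0.4004 m³/s

Q ≈ 0.400 m³/s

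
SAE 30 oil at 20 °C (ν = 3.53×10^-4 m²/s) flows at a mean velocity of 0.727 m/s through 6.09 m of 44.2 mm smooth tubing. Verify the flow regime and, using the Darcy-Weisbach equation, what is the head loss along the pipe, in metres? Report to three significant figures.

Re = VD/ν = 0.727·0.04420/3.53×10^-4 = 91.0 → laminar (Re < 2300)
f = 64/Re = 0.7031
h_f = f(L/D)V²/(2g) = 0.7031·(6.09/0.04420)·0.727²/(2·9.81) = 2.610 m

h_f ≈ 2.61 m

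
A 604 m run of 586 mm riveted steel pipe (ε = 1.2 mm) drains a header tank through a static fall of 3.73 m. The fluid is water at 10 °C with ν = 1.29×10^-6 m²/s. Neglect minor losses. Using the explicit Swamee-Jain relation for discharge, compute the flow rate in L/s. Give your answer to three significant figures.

Q ≈ 466 L/s

Swamee-Jain (Type II): Q = -0.965·√(gD⁵h_f/L)·ln[ε/(3.7D) + √(3.17ν²L/(gD³h_f))]
√(gD⁵h_f/L) = √(9.81·0.586⁵·3.73/604) = 0.06470
ε/(3.7D) = 5.53×10^-4; √(3.17ν²L/(gD³h_f)) = 2.08×10^-5
Q = -0.965·0.06470·ln(5.743×10^-4) = 0.4659 m³/s
Check: V = 1.73 m/s, Re = 7.85×10^5, f = 0.02389, h_f = 3.75 m ≈ 3.73 m ✓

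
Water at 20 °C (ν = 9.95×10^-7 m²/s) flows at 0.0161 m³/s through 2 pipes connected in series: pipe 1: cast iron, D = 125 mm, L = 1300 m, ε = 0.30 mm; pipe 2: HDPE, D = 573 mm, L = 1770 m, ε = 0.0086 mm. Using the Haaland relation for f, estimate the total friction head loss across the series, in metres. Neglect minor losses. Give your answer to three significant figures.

H ≈ 23.3 m

Pipe 1: V = 1.312 m/s, Re = 1.65×10^5, ε/D = 0.00240, f = 0.02549, h_1 = f(L/D)V²/2g = 23.25 m
Pipe 2: V = 0.06243 m/s, Re = 3.60×10^4, ε/D = 1.50×10^-5, f = 0.02237, h_2 = f(L/D)V²/2g = 0.01373 m
Series → Q common, losses add: H = Σh = 23.27 m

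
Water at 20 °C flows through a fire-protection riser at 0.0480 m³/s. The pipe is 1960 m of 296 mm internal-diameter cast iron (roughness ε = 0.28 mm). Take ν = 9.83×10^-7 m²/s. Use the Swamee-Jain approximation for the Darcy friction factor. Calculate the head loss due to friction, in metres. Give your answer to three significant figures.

h_f ≈ 3.43 m

V = 4Q/(πD²) = 4·0.0480/(π·0.296²) = 0.6975 m/s
Re = VD/ν = 0.6975·0.296/9.83×10^-7 = 2.10×10^5 → turbulent
ε/D = 0.28/296 = 9.46×10^-4
Swamee-Jain: f = 0.02091
h_f = f(L/D)V²/(2g) = 0.02091·(1960/0.296)·0.6975²/(2·9.81) = 3.434 m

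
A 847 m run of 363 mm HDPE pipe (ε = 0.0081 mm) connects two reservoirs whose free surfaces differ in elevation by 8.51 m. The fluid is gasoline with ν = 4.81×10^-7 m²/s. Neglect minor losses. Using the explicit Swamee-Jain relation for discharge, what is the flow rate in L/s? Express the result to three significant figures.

Q ≈ 262 L/s

Swamee-Jain (Type II): Q = -0.965·√(gD⁵h_f/L)·ln[ε/(3.7D) + √(3.17ν²L/(gD³h_f))]
√(gD⁵h_f/L) = √(9.81·0.363⁵·8.51/847) = 0.02492
ε/(3.7D) = 6.03×10^-6; √(3.17ν²L/(gD³h_f)) = 1.25×10^-5
Q = -0.965·0.02492·ln(1.850×10^-5) = 0.2621 m³/s
Check: V = 2.53 m/s, Re = 1.91×10^6, f = 0.01119, h_f = 8.54 m ≈ 8.51 m ✓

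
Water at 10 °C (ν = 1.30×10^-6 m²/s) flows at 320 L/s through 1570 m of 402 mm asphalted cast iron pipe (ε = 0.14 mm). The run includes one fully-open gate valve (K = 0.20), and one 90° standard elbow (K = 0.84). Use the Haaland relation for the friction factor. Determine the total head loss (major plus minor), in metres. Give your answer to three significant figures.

V = 4Q/(πD²) = 2.521 m/s; V²/2g = 0.3240 m
Re = 7.80×10^5, ε/D = 3.48×10^-4 → f = 0.01617 (Haaland)
Major: h_f = f(L/D)·V²/2g = 0.01617·3905·0.3240 = 20.46 m
Minor: ΣK = 1.04; h_m = ΣK·V²/2g = 0.3369 m
Total H_L = 20.46 + 0.3369 = 20.80 m

H_L ≈ 20.8 m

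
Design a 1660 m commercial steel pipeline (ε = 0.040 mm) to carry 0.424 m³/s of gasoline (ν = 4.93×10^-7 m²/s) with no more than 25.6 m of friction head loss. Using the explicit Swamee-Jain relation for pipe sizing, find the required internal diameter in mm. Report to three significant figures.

Swamee-Jain (Type III): D = 0.66·[ε^1.25·(LQ²/(gh_f))^4.75 + ν·Q^9.4·(L/(gh_f))^5.2]^0.04
LQ²/(gh_f) = 1.188; L/(gh_f) = 6.610
Term 1 = ε^1.25·(…)^4.75 = 7.22×10^-6; Term 2 = ν·Q^9.4·(…)^5.2 = 2.85×10^-6
D = 0.66·(7.22×10^-6 + 2.85×10^-6)^0.04 = 0.4165 m = 417 mm
Check: V = 3.11 m/s, Re = 2.63×10^6, f = 0.01263, h_f = 24.8 m ≈ 25.6 m ✓

D ≈ 417 mm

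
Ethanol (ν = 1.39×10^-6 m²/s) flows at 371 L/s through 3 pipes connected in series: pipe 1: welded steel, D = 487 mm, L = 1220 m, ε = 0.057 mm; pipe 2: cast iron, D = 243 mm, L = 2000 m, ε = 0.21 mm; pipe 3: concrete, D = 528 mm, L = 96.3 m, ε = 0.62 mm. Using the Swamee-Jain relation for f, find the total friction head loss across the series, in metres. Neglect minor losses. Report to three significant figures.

Pipe 1: V = 1.992 m/s, Re = 6.98×10^5, ε/D = 1.17×10^-4, f = 0.01418, h_1 = f(L/D)V²/2g = 7.181 m
Pipe 2: V = 8.000 m/s, Re = 1.40×10^6, ε/D = 8.64×10^-4, f = 0.01928, h_2 = f(L/D)V²/2g = 517.5 m
Pipe 3: V = 1.694 m/s, Re = 6.44×10^5, ε/D = 0.00117, f = 0.02095, h_3 = f(L/D)V²/2g = 0.5592 m
Series → Q common, losses add: H = Σh = 525.2 m

H ≈ 525 m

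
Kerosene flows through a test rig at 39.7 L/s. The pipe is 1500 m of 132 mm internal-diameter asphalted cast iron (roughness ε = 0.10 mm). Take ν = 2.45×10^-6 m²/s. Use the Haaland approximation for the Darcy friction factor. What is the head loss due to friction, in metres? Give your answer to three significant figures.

V = 4Q/(πD²) = 4·0.0397/(π·0.132²) = 2.901 m/s
Re = VD/ν = 2.901·0.132/2.45×10^-6 = 1.56×10^5 → turbulent
ε/D = 0.10/132 = 7.58×10^-4
Haaland: f = 0.02024
h_f = f(L/D)V²/(2g) = 0.02024·(1500/0.132)·2.901²/(2·9.81) = 98.68 m

h_f ≈ 98.7 m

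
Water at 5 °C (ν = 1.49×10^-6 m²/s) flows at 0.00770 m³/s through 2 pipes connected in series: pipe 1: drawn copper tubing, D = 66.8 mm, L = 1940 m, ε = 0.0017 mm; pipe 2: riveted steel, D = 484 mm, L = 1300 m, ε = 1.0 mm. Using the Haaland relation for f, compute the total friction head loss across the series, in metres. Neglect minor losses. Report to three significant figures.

H ≈ 128 m

Pipe 1: V = 2.197 m/s, Re = 9.85×10^4, ε/D = 2.54×10^-5, f = 0.01798, h_1 = f(L/D)V²/2g = 128.5 m
Pipe 2: V = 0.04185 m/s, Re = 1.36×10^4, ε/D = 0.00207, f = 0.03164, h_2 = f(L/D)V²/2g = 0.007586 m
Series → Q common, losses add: H = Σh = 128.5 m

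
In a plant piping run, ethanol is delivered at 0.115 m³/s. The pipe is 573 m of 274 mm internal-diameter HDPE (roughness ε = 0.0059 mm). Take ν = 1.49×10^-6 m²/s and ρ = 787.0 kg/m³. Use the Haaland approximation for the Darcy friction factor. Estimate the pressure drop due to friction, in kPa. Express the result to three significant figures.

V = 4Q/(πD²) = 4·0.115/(π·0.274²) = 1.950 m/s
Re = VD/ν = 1.950·0.274/1.49×10^-6 = 3.59×10^5 → turbulent
ε/D = 0.0059/274 = 2.15×10^-5
Haaland: f = 0.01408
h_f = f(L/D)V²/(2g) = 0.01408·(573/0.274)·1.950²/(2·9.81) = 5.708 m
Δp = ρg·h_f = 787.0·9.81·5.708 = 44.07 kPa

Δp ≈ 44.1 kPa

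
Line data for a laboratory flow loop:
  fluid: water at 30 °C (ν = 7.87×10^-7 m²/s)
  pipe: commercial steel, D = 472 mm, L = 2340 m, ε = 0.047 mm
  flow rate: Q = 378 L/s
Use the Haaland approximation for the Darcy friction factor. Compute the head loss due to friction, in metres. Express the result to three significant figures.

V = 4Q/(πD²) = 4·0.378/(π·0.472²) = 2.160 m/s
Re = VD/ν = 2.160·0.472/7.87×10^-7 = 1.30×10^6 → turbulent
ε/D = 0.047/472 = 9.96×10^-5
Haaland: f = 0.01306
h_f = f(L/D)V²/(2g) = 0.01306·(2340/0.472)·2.160²/(2·9.81) = 15.41 m

h_f ≈ 15.4 m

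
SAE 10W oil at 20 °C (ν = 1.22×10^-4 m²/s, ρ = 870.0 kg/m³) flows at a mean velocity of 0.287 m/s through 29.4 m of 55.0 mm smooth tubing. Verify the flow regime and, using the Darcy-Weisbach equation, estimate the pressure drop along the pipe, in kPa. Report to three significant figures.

Δp ≈ 9.47 kPa

Re = VD/ν = 0.287·0.05500/1.22×10^-4 = 129 → laminar (Re < 2300)
f = 64/Re = 0.4946
h_f = f(L/D)V²/(2g) = 0.4946·(29.4/0.05500)·0.287²/(2·9.81) = 1.110 m
Δp = ρg·h_f = 870.0·9.81·1.110 = 9.474 kPa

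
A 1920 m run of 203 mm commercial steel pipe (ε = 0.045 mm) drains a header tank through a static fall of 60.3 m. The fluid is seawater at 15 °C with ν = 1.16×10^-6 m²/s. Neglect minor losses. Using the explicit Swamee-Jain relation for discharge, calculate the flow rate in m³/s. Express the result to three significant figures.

Q ≈ 0.0915 m³/s

Swamee-Jain (Type II): Q = -0.965·√(gD⁵h_f/L)·ln[ε/(3.7D) + √(3.17ν²L/(gD³h_f))]
√(gD⁵h_f/L) = √(9.81·0.203⁵·60.3/1920) = 0.01031
ε/(3.7D) = 5.99×10^-5; √(3.17ν²L/(gD³h_f)) = 4.07×10^-5
Q = -0.965·0.01031·ln(1.006×10^-4) = 0.09154 m³/s
Check: V = 2.83 m/s, Re = 4.95×10^5, f = 0.01572, h_f = 60.6 m ≈ 60.3 m ✓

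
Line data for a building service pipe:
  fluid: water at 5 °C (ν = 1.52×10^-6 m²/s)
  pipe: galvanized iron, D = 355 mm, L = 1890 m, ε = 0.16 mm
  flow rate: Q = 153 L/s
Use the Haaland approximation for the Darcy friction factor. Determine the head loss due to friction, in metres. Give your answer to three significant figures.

V = 4Q/(πD²) = 4·0.153/(π·0.355²) = 1.546 m/s
Re = VD/ν = 1.546·0.355/1.52×10^-6 = 3.61×10^5 → turbulent
ε/D = 0.16/355 = 4.51×10^-4
Haaland: f = 0.01757
h_f = f(L/D)V²/(2g) = 0.01757·(1890/0.355)·1.546²/(2·9.81) = 11.39 m

h_f ≈ 11.4 m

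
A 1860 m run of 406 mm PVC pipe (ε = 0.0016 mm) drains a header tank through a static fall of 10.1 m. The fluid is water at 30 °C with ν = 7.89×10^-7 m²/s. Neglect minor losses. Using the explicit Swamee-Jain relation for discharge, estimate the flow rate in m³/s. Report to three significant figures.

Q ≈ 0.248 m³/s

Swamee-Jain (Type II): Q = -0.965·√(gD⁵h_f/L)·ln[ε/(3.7D) + √(3.17ν²L/(gD³h_f))]
√(gD⁵h_f/L) = √(9.81·0.406⁵·10.1/1860) = 0.02424
ε/(3.7D) = 1.07×10^-6; √(3.17ν²L/(gD³h_f)) = 2.35×10^-5
Q = -0.965·0.02424·ln(2.459×10^-5) = 0.2483 m³/s
Check: V = 1.92 m/s, Re = 9.87×10^5, f = 0.01173, h_f = 10.1 m ≈ 10.1 m ✓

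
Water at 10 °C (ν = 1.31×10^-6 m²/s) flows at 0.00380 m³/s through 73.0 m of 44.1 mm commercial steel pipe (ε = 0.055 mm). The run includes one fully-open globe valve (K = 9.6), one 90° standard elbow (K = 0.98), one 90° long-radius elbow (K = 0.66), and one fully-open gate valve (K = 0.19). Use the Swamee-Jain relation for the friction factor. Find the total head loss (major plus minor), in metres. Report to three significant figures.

H_L ≈ 15.9 m

V = 4Q/(πD²) = 2.488 m/s; V²/2g = 0.3155 m
Re = 8.37×10^4, ε/D = 0.00125 → f = 0.02353 (Swamee-Jain)
Major: h_f = f(L/D)·V²/2g = 0.02353·1655·0.3155 = 12.29 m
Minor: ΣK = 11.4; h_m = ΣK·V²/2g = 3.606 m
Total H_L = 12.29 + 3.606 = 15.89 m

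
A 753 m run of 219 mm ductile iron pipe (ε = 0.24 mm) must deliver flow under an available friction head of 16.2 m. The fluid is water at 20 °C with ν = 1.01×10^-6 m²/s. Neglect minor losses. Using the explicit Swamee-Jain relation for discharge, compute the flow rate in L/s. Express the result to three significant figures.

Swamee-Jain (Type II): Q = -0.965·√(gD⁵h_f/L)·ln[ε/(3.7D) + √(3.17ν²L/(gD³h_f))]
√(gD⁵h_f/L) = √(9.81·0.219⁵·16.2/753) = 0.01031
ε/(3.7D) = 2.96×10^-4; √(3.17ν²L/(gD³h_f)) = 3.82×10^-5
Q = -0.965·0.01031·ln(3.344×10^-4) = 0.07963 m³/s
Check: V = 2.11 m/s, Re = 4.58×10^5, f = 0.02082, h_f = 16.3 m ≈ 16.2 m ✓

Q ≈ 79.6 L/s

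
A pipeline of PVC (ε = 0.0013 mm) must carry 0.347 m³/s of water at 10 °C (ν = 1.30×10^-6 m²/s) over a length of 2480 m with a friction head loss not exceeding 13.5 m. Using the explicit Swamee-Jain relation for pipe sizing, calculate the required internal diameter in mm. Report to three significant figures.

D ≈ 474 mm

Swamee-Jain (Type III): D = 0.66·[ε^1.25·(LQ²/(gh_f))^4.75 + ν·Q^9.4·(L/(gh_f))^5.2]^0.04
LQ²/(gh_f) = 2.255; L/(gh_f) = 18.73
Term 1 = ε^1.25·(…)^4.75 = 2.09×10^-6; Term 2 = ν·Q^9.4·(…)^5.2 = 2.57×10^-4
D = 0.66·(2.09×10^-6 + 2.57×10^-4)^0.04 = 0.4743 m = 474 mm
Check: V = 1.96 m/s, Re = 7.17×10^5, f = 0.01234, h_f = 12.7 m ≈ 13.5 m ✓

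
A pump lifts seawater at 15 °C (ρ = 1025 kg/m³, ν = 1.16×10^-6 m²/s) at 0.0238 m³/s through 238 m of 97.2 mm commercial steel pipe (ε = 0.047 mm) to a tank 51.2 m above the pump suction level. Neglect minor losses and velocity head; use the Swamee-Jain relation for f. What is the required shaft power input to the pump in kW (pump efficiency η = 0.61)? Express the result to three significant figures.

P_shaft ≈ 29.3 kW

V = 4Q/(πD²) = 3.207 m/s; Re = 2.69×10^5; ε/D = 4.84×10^-4; f = 0.01838
h_f = f(L/D)V²/2g = 23.60 m
Total head H = z + h_f = 51.2 + 23.60 = 74.80 m
P_hyd = ρgQH = 1025·9.81·0.0238·74.80 = 17.90 kW
P_shaft = P_hyd/η = 17.90/0.61 = 29.35 kW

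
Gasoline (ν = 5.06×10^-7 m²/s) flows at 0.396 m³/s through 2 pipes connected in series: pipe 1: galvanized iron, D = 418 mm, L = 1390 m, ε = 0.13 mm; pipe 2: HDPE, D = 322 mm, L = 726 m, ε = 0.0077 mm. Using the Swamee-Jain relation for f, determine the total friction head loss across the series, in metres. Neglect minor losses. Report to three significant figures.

H ≈ 50.9 m

Pipe 1: V = 2.886 m/s, Re = 2.38×10^6, ε/D = 3.11×10^-4, f = 0.01544, h_1 = f(L/D)V²/2g = 21.79 m
Pipe 2: V = 4.863 m/s, Re = 3.09×10^6, ε/D = 2.39×10^-5, f = 0.01071, h_2 = f(L/D)V²/2g = 29.10 m
Series → Q common, losses add: H = Σh = 50.89 m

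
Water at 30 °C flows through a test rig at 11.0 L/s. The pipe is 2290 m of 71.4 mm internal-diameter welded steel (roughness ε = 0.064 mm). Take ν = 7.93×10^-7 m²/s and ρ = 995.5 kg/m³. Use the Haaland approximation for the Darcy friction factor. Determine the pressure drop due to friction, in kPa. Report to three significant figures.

V = 4Q/(πD²) = 4·0.0110/(π·0.0714²) = 2.747 m/s
Re = VD/ν = 2.747·0.0714/7.93×10^-7 = 2.47×10^5 → turbulent
ε/D = 0.064/71.4 = 8.96×10^-4
Haaland: f = 0.02025
h_f = f(L/D)V²/(2g) = 0.02025·(2290/0.0714)·2.747²/(2·9.81) = 249.9 m
Δp = ρg·h_f = 995.5·9.81·249.9 = 2441 kPa

Δp ≈ 2440 kPa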